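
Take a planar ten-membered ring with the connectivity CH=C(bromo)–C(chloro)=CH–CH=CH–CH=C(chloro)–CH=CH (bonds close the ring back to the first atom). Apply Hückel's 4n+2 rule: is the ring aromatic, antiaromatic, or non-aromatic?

Every ring atom contributes a p orbital perpendicular to the ring (each doubly-bonded ring atom is sp² with one p-orbital electron), so the π system is cyclic and fully conjugated.
π-electron count: 5 × 2 = 10 from the 5 double-bond units.
With 10 π electrons (n = 2), the Hückel 4n+2 condition holds.

Aromatic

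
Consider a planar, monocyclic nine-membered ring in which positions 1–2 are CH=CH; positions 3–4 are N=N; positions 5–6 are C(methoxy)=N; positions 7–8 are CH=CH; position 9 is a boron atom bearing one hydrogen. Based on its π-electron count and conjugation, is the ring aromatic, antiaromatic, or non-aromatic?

Antiaromatic

The p orbitals form a continuous loop: each doubly-bonded ring atom is sp² with one p-orbital electron; each sp² =N– keeps its lone pair in-plane and puts one electron into the π system; the boron has an empty p orbital. The ring is fully conjugated.
Tallying contributions gives 4 × 2 = 8 from the double-bond units + 0 from the BH atom = 8.
8 is a 4n count (n = 2), so the planar conjugated ring is antiaromatic.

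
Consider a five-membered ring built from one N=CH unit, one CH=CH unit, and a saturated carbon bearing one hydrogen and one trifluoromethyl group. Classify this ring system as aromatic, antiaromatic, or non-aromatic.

The CH(trifluoromethyl) position has four σ bonds — that saturated carbon is sp³ and has no p orbital in the ring π system — so the cyclic conjugation is interrupted.
Without a continuous loop of overlapping p orbitals the Hückel electron count never comes into play.

Non-aromatic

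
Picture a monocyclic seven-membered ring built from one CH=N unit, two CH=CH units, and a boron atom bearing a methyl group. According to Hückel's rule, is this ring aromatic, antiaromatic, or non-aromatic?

Aromatic

Check conjugation: the double-bond atoms are sp², each contributing one p electron; the doubly-bonded nitrogens are pyridine-type — their lone pairs lie in the ring plane, leaving one electron in the p orbital; the boron has an empty p orbital — every position has a p orbital, so the cyclic π system is continuous.
Adding the contributions, 3 × 2 = 6 from the double-bond units + 0 from the B(methyl) atom = 6.
6 = 4(1) + 2, which satisfies Hückel's 4n+2 rule.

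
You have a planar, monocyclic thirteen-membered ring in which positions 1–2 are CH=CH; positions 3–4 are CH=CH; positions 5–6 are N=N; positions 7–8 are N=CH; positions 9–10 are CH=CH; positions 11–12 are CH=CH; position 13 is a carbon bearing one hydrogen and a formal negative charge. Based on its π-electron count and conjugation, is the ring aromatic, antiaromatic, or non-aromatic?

Aromatic

The p orbitals form a continuous loop: every atom in a ring double bond is sp² and brings one electron to the p orbital; each =N– nitrogen is pyridine-type (lone pair in the sp² plane, one electron in the p orbital); the carbanion's lone pair occupies the p orbital. The ring is fully conjugated.
π-electron count: 6 × 2 = 12 from the double-bond units + 2 from the CH(-) atom = 14.
That gives a 4n+2 count (14, n = 3).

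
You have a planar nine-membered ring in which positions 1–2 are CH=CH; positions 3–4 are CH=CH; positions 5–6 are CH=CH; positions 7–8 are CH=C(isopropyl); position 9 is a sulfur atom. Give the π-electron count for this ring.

The p orbitals form a continuous loop: every atom in a ring double bond is sp² and brings one electron to the p orbital; the sulfur donates one lone pair from its p orbital. The ring is fully conjugated.
Tallying contributions gives 4 × 2 = 8 from the double-bond units + 2 from the S atom = 10.

10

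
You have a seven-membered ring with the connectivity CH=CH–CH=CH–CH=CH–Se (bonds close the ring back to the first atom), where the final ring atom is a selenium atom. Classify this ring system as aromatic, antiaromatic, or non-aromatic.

Check conjugation: each doubly-bonded ring atom is sp² with one p-orbital electron; the selenium donates one lone pair from its p orbital — every position has a p orbital, so the cyclic π system is continuous.
Adding the contributions, 3 × 2 = 6 from the double-bond units + 2 from the Se atom = 8.
A 4n π count (8, n = 2) in a planar conjugated ring means antiaromatic.

Antiaromatic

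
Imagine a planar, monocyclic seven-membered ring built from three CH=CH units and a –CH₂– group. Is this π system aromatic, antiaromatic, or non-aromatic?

The CH2 carbon is saturated: the tetrahedral CH₂ carbon is sp³ and has no p orbital in the ring π system. Conjugation is not continuous around the ring.
A ring that is not fully conjugated cannot be aromatic or antiaromatic regardless of its π-electron count.

Non-aromatic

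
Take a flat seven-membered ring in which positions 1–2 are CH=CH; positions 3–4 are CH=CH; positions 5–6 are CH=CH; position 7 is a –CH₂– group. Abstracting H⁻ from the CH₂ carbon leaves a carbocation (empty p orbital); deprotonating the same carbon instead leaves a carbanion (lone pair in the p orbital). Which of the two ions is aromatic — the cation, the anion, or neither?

Once that carbon is sp², every ring atom has a p orbital and both ions are fully conjugated.
Cation: 3 × 2 + 0 = 6 π electrons → 4(1)+2, aromatic.
Anion: 3 × 2 + 2 = 8 π electrons → 4(2), antiaromatic.

The cation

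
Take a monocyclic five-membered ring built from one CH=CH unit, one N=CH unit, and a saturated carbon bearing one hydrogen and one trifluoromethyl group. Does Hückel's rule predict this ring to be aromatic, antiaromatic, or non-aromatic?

Non-aromatic

Because that saturated carbon is sp³ and has no p orbital in the ring π system at the CH(trifluoromethyl) position, the π system cannot extend all the way around the ring.
Hückel's rule only applies to fully conjugated rings, so this one is simply non-aromatic.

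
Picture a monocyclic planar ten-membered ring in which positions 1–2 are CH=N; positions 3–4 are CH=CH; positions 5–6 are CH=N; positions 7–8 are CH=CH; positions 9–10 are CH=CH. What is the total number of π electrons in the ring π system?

10

The p orbitals form a continuous loop: the double-bond atoms are sp², each contributing one p electron; each sp² =N– keeps its lone pair in-plane and puts one electron into the π system. The ring is fully conjugated.
Counting π electrons: 5 × 2 = 10 from the 5 double-bond units.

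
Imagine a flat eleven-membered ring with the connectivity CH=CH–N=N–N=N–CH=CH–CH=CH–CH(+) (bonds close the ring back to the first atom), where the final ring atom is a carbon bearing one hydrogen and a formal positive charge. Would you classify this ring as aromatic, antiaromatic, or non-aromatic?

Every ring atom contributes a p orbital perpendicular to the ring (the double-bond atoms are sp², each contributing one p electron; the doubly-bonded nitrogens are pyridine-type — their lone pairs lie in the ring plane, leaving one electron in the p orbital; the carbocation has an empty p orbital), so the π system is cyclic and fully conjugated.
Counting π electrons: 5 × 2 = 10 from the double-bond units + 0 from the CH(+) atom = 10.
That gives a 4n+2 count (10, n = 2).

Aromatic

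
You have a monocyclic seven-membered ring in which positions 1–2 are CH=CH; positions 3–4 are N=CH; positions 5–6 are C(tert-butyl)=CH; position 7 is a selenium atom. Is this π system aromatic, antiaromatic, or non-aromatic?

Antiaromatic

The p orbitals form a continuous loop: the double-bond atoms are sp², each contributing one p electron; each =N– nitrogen is pyridine-type (lone pair in the sp² plane, one electron in the p orbital); the selenium donates one lone pair from its p orbital. The ring is fully conjugated.
Tallying contributions gives 3 × 2 = 6 from the double-bond units + 2 from the Se atom = 8.
8 = 4(2); a planar, fully conjugated 4n system is antiaromatic.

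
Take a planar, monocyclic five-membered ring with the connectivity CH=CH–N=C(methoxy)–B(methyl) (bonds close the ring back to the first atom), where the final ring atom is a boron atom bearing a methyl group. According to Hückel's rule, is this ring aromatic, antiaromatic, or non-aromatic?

Antiaromatic

All ring atoms are sp² and supply a p orbital to the ring (every atom in a ring double bond is sp² and brings one electron to the p orbital; each sp² =N– keeps its lone pair in-plane and puts one electron into the π system; the boron has an empty p orbital); the conjugation is uninterrupted.
Tallying contributions gives 2 × 2 = 4 from the double-bond units + 0 from the B(methyl) atom = 4.
A 4n π count (4, n = 1) in a planar conjugated ring means antiaromatic.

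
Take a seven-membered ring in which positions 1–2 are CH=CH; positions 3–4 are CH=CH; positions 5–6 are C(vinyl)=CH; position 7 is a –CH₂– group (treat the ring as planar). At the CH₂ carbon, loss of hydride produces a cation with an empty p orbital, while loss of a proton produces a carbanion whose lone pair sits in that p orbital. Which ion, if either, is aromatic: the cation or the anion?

The cation

In either ion the ring is fully conjugated: every atom, including the new sp² carbon, supplies a p orbital.
Cation: 3 × 2 + 0 = 6 π electrons → 4(1)+2, aromatic.
Anion: 3 × 2 + 2 = 8 π electrons → 4(2), antiaromatic.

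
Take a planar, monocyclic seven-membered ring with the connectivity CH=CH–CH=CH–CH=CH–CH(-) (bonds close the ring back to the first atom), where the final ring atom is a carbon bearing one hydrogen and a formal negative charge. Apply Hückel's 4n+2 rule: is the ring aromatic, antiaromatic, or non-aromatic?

Antiaromatic

Check conjugation: every atom in a ring double bond is sp² and brings one electron to the p orbital; the carbanion's lone pair occupies the p orbital — every position has a p orbital, so the cyclic π system is continuous.
Counting π electrons: 3 × 2 = 6 from the double-bond units + 2 from the CH(-) atom = 8.
A 4n π count (8, n = 2) in a planar conjugated ring means antiaromatic.
(This ring is the cycloheptatrienyl anion.)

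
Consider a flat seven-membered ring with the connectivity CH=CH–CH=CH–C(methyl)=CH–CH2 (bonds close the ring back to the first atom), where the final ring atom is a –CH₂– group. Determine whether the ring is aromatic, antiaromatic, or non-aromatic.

The CH2 carbon is saturated: the tetrahedral CH₂ carbon is sp³ and has no p orbital in the ring π system. Conjugation is not continuous around the ring.
Broken conjugation rules out both aromaticity and antiaromaticity.

Non-aromatic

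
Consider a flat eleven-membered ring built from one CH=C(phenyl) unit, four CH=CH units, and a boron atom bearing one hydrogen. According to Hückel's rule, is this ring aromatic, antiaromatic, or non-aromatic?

Aromatic

Check conjugation: the double-bond atoms are sp², each contributing one p electron; the boron has an empty p orbital — every position has a p orbital, so the cyclic π system is continuous.
Counting π electrons: 5 × 2 = 10 from the double-bond units + 0 from the BH atom = 10.
That gives a 4n+2 count (10, n = 2).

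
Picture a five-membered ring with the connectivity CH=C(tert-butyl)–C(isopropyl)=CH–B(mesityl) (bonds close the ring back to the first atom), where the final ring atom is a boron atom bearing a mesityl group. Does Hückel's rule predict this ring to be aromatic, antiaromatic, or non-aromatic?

Antiaromatic

Every ring atom contributes a p orbital perpendicular to the ring (the double-bond atoms are sp², each contributing one p electron; the boron has an empty p orbital), so the π system is cyclic and fully conjugated.
Tallying contributions gives 2 × 2 = 4 from the double-bond units + 0 from the B(mesityl) atom = 4.
A 4n π count (4, n = 1) in a planar conjugated ring means antiaromatic.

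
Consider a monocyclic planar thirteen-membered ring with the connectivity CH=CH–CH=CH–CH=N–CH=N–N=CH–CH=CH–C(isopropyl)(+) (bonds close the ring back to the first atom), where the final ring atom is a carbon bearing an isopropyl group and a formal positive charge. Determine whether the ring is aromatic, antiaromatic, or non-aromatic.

Check conjugation: the double-bond atoms are sp², each contributing one p electron; each =N– nitrogen is pyridine-type (lone pair in the sp² plane, one electron in the p orbital); the carbocation has an empty p orbital — every position has a p orbital, so the cyclic π system is continuous.
Adding the contributions, 6 × 2 = 12 from the double-bond units + 0 from the C(isopropyl)(+) atom = 12.
With 12 = 4·3 π electrons, Hückel's rule classifies the planar ring as antiaromatic.

Antiaromatic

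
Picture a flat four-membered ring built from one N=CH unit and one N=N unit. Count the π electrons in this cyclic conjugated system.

Every ring atom contributes a p orbital perpendicular to the ring (each doubly-bonded ring atom is sp² with one p-orbital electron; each =N– nitrogen is pyridine-type (lone pair in the sp² plane, one electron in the p orbital)), so the π system is cyclic and fully conjugated.
Counting π electrons: 2 × 2 = 4 from the 2 double-bond units.

4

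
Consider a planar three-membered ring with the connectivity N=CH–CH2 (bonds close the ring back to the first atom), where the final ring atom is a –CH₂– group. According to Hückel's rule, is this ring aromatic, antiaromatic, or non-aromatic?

Non-aromatic

The CH2 carbon is saturated: the tetrahedral CH₂ carbon is sp³ and has no p orbital in the ring π system. Conjugation is not continuous around the ring.
Hückel's rule only applies to fully conjugated rings, so this one is simply non-aromatic.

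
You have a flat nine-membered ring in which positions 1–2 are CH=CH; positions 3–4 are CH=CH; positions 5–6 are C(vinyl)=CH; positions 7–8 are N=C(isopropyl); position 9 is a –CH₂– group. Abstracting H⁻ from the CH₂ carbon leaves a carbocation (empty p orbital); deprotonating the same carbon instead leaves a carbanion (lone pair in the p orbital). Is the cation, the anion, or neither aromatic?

The anion

Both ions have a continuous loop of p orbitals — each ring atom is sp².
Cation: 4 × 2 + 0 = 8 π electrons → 4(2), antiaromatic.
Anion: 4 × 2 + 2 = 10 π electrons → 4(2)+2, aromatic.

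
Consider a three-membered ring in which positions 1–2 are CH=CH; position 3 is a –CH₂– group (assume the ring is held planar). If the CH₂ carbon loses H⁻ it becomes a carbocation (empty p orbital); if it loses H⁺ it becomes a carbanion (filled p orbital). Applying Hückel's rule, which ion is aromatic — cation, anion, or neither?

The cation

Both ions have a continuous loop of p orbitals — each ring atom is sp².
Cation: 1 × 2 + 0 = 2 π electrons → 4(0)+2, aromatic.
Anion: 1 × 2 + 2 = 4 π electrons → 4(1), antiaromatic.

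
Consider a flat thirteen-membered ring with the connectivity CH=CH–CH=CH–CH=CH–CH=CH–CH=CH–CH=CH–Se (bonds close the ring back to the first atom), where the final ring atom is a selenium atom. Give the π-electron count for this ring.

14

The p orbitals form a continuous loop: every atom in a ring double bond is sp² and brings one electron to the p orbital; the selenium donates one lone pair from its p orbital. The ring is fully conjugated.
Adding the contributions, 6 × 2 = 12 from the double-bond units + 2 from the Se atom = 14.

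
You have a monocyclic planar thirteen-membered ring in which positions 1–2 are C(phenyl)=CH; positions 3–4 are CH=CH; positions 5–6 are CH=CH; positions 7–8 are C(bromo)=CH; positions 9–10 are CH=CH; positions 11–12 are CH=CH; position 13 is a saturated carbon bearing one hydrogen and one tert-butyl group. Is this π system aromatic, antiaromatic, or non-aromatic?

Non-aromatic

Because that saturated carbon is sp³ and has no p orbital in the ring π system at the CH(tert-butyl) position, the π system cannot extend all the way around the ring.
Broken conjugation rules out both aromaticity and antiaromaticity.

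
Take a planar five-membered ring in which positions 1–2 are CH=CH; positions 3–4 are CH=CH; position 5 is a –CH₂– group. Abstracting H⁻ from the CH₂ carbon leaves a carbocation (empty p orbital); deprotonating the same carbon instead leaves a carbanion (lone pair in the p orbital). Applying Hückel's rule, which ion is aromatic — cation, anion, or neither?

The anion

Both ions have a continuous loop of p orbitals — each ring atom is sp².
Cation: 2 × 2 + 0 = 4 π electrons → 4(1), antiaromatic.
Anion: 2 × 2 + 2 = 6 π electrons → 4(1)+2, aromatic.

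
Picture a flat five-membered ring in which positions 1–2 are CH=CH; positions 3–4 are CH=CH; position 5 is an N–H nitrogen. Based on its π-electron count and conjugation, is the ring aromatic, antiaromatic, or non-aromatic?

Aromatic

All ring atoms are sp² and supply a p orbital to the ring (every atom in a ring double bond is sp² and brings one electron to the p orbital; the pyrrole-type nitrogen donates its lone pair from the p orbital); the conjugation is uninterrupted.
Adding the contributions, 2 × 2 = 4 from the double-bond units + 2 from the NH atom = 6.
With 6 π electrons (n = 1), the Hückel 4n+2 condition holds.
(This ring is pyrrole.)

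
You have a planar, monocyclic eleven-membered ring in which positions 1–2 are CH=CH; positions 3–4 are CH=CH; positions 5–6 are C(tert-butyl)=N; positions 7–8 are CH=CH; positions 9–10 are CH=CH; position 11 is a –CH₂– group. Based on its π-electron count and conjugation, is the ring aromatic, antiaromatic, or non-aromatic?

Non-aromatic

Because the tetrahedral CH₂ carbon is sp³ and has no p orbital in the ring π system at the CH2 position, the π system cannot extend all the way around the ring.
Broken conjugation rules out both aromaticity and antiaromaticity.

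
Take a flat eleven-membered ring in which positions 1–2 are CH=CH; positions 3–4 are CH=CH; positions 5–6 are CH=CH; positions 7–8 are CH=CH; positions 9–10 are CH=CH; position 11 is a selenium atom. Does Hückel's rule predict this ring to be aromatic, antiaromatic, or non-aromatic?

Antiaromatic

All ring atoms are sp² and supply a p orbital to the ring (every atom in a ring double bond is sp² and brings one electron to the p orbital; the selenium donates one lone pair from its p orbital); the conjugation is uninterrupted.
π-electron count: 5 × 2 = 10 from the double-bond units + 2 from the Se atom = 12.
With 12 = 4·3 π electrons, Hückel's rule classifies the planar ring as antiaromatic.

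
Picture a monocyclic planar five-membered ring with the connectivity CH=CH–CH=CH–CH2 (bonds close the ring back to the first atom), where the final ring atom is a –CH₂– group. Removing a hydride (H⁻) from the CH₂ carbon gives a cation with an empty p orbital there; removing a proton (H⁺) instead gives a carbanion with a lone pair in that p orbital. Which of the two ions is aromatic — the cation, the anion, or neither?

In either ion the ring is fully conjugated: every atom, including the new sp² carbon, supplies a p orbital.
Cation: 2 × 2 + 0 = 4 π electrons → 4(1), antiaromatic.
Anion: 2 × 2 + 2 = 6 π electrons → 4(1)+2, aromatic.

The anion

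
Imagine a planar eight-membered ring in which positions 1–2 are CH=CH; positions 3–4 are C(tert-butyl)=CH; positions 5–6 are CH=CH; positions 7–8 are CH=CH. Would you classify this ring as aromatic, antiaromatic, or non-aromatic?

Every ring atom contributes a p orbital perpendicular to the ring (every atom in a ring double bond is sp² and brings one electron to the p orbital), so the π system is cyclic and fully conjugated.
Adding the contributions, 4 × 2 = 8 from the 4 double-bond units.
8 = 4(2); a planar, fully conjugated 4n system is antiaromatic.

Antiaromatic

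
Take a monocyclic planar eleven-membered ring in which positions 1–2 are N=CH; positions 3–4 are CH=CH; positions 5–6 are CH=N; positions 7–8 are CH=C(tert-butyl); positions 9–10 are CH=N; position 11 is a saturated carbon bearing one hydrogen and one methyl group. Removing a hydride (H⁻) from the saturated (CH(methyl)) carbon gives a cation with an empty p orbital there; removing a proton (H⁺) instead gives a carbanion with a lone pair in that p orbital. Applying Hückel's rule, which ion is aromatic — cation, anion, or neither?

The cation

Both ions have a continuous loop of p orbitals — each ring atom is sp².
Cation: 5 × 2 + 0 = 10 π electrons → 4(2)+2, aromatic.
Anion: 5 × 2 + 2 = 12 π electrons → 4(3), antiaromatic.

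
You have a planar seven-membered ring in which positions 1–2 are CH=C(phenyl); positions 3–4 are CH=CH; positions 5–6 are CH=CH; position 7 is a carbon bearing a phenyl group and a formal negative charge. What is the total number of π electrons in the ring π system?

All ring atoms are sp² and supply a p orbital to the ring (each doubly-bonded ring atom is sp² with one p-orbital electron; the carbanion's lone pair occupies the p orbital); the conjugation is uninterrupted.
Counting π electrons: 3 × 2 = 6 from the double-bond units + 2 from the C(phenyl)(-) atom = 8.

8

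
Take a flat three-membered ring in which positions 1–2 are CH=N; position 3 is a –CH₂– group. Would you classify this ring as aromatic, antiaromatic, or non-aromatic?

Because the tetrahedral CH₂ carbon is sp³ and has no p orbital in the ring π system at the CH2 position, the π system cannot extend all the way around the ring.
Hückel's rule only applies to fully conjugated rings, so this one is simply non-aromatic.

Non-aromatic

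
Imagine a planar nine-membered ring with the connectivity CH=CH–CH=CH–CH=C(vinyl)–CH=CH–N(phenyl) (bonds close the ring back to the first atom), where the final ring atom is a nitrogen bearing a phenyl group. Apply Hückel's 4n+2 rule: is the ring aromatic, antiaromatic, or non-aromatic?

Check conjugation: each doubly-bonded ring atom is sp² with one p-orbital electron; the pyrrole-type nitrogen donates its lone pair from the p orbital — every position has a p orbital, so the cyclic π system is continuous.
Adding the contributions, 4 × 2 = 8 from the double-bond units + 2 from the N(phenyl) atom = 10.
10 = 4(2) + 2, which satisfies Hückel's 4n+2 rule.

Aromatic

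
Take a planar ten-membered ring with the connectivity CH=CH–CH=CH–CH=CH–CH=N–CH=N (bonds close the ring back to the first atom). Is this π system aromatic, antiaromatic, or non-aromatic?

Aromatic

Every ring atom contributes a p orbital perpendicular to the ring (the double-bond atoms are sp², each contributing one p electron; the doubly-bonded nitrogens are pyridine-type — their lone pairs lie in the ring plane, leaving one electron in the p orbital), so the π system is cyclic and fully conjugated.
Tallying contributions gives 5 × 2 = 10 from the 5 double-bond units.
10 = 4(2) + 2, which satisfies Hückel's 4n+2 rule.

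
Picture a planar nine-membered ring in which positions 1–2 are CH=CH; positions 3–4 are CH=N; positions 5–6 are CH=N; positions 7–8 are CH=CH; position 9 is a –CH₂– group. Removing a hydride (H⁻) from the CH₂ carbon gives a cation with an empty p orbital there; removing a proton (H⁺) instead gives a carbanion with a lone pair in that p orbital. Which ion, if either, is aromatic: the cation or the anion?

In both ions every ring atom is sp² and contributes a p orbital, so both rings are fully conjugated.
Cation: 4 × 2 + 0 = 8 π electrons → 4(2), antiaromatic.
Anion: 4 × 2 + 2 = 10 π electrons → 4(2)+2, aromatic.

The anion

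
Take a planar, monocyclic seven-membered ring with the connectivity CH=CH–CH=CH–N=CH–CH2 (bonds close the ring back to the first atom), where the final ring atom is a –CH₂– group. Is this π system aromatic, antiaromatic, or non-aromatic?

The CH2 position has four σ bonds — the tetrahedral CH₂ carbon is sp³ and has no p orbital in the ring π system — so the cyclic conjugation is interrupted.
Broken conjugation rules out both aromaticity and antiaromaticity.

Non-aromatic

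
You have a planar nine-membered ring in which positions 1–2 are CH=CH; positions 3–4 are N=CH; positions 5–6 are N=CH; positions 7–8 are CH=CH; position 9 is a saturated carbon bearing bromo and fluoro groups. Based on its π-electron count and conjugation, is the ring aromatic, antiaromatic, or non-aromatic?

Non-aromatic

Because that saturated carbon is sp³ and has no p orbital in the ring π system at the C(bromo)(fluoro) position, the π system cannot extend all the way around the ring.
Without a continuous loop of overlapping p orbitals the Hückel electron count never comes into play.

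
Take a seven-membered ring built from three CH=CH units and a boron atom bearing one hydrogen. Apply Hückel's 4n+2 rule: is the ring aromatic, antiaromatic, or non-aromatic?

Aromatic

Every ring atom contributes a p orbital perpendicular to the ring (every atom in a ring double bond is sp² and brings one electron to the p orbital; the boron has an empty p orbital), so the π system is cyclic and fully conjugated.
π-electron count: 3 × 2 = 6 from the double-bond units + 0 from the BH atom = 6.
That gives a 4n+2 count (6, n = 1).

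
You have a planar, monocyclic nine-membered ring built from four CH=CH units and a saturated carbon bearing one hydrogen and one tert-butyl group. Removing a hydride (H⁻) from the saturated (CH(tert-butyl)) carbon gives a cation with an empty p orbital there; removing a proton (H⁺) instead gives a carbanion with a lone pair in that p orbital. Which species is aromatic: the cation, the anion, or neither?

In both ions every ring atom is sp² and contributes a p orbital, so both rings are fully conjugated.
Cation: 4 × 2 + 0 = 8 π electrons → 4(2), antiaromatic.
Anion: 4 × 2 + 2 = 10 π electrons → 4(2)+2, aromatic.

The anion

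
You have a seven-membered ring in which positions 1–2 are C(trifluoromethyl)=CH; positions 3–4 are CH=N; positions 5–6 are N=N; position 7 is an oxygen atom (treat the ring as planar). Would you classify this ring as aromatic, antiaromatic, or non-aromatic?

Antiaromatic

All ring atoms are sp² and supply a p orbital to the ring (each doubly-bonded ring atom is sp² with one p-orbital electron; each sp² =N– keeps its lone pair in-plane and puts one electron into the π system; the oxygen donates one lone pair from its p orbital); the conjugation is uninterrupted.
Tallying contributions gives 3 × 2 = 6 from the double-bond units + 2 from the O atom = 8.
A 4n π count (8, n = 2) in a planar conjugated ring means antiaromatic.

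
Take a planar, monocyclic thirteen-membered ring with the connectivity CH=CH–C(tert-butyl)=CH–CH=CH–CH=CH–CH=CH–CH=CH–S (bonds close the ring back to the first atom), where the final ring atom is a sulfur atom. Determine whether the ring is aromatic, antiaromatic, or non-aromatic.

All ring atoms are sp² and supply a p orbital to the ring (the double-bond atoms are sp², each contributing one p electron; the sulfur donates one lone pair from its p orbital); the conjugation is uninterrupted.
Adding the contributions, 6 × 2 = 12 from the double-bond units + 2 from the S atom = 14.
Since 14 = 4·3 + 2, the ring meets the 4n+2 criterion.

Aromatic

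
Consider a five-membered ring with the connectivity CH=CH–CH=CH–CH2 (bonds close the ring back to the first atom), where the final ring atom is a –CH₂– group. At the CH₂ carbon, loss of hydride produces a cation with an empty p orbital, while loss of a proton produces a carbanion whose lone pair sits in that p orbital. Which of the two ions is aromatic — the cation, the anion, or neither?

The anion

In both ions every ring atom is sp² and contributes a p orbital, so both rings are fully conjugated.
Cation: 2 × 2 + 0 = 4 π electrons → 4(1), antiaromatic.
Anion: 2 × 2 + 2 = 6 π electrons → 4(1)+2, aromatic.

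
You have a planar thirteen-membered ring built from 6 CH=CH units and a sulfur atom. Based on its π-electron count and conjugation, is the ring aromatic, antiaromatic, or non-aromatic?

Aromatic

Every ring atom contributes a p orbital perpendicular to the ring (every atom in a ring double bond is sp² and brings one electron to the p orbital; the sulfur donates one lone pair from its p orbital), so the π system is cyclic and fully conjugated.
Adding the contributions, 6 × 2 = 12 from the double-bond units + 2 from the S atom = 14.
With 14 π electrons (n = 3), the Hückel 4n+2 condition holds.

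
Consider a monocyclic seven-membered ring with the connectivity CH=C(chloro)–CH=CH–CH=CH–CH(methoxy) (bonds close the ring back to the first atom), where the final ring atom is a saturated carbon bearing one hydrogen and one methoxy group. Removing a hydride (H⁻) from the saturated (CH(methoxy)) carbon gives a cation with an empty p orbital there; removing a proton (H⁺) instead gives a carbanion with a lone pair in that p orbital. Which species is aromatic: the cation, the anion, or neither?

In either ion the ring is fully conjugated: every atom, including the new sp² carbon, supplies a p orbital.
Cation: 3 × 2 + 0 = 6 π electrons → 4(1)+2, aromatic.
Anion: 3 × 2 + 2 = 8 π electrons → 4(2), antiaromatic.

The cation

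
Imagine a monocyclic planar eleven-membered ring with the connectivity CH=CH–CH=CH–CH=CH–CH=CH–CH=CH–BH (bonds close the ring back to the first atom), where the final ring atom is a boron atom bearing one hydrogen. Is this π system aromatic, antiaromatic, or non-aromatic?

Aromatic

Check conjugation: each doubly-bonded ring atom is sp² with one p-orbital electron; the boron has an empty p orbital — every position has a p orbital, so the cyclic π system is continuous.
Tallying contributions gives 5 × 2 = 10 from the double-bond units + 0 from the BH atom = 10.
That gives a 4n+2 count (10, n = 2).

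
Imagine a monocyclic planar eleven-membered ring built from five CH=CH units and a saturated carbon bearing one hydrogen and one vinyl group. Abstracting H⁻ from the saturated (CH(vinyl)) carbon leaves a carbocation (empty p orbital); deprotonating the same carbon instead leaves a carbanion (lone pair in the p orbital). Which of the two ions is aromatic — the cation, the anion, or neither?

The cation

Both ions have a continuous loop of p orbitals — each ring atom is sp².
Cation: 5 × 2 + 0 = 10 π electrons → 4(2)+2, aromatic.
Anion: 5 × 2 + 2 = 12 π electrons → 4(3), antiaromatic.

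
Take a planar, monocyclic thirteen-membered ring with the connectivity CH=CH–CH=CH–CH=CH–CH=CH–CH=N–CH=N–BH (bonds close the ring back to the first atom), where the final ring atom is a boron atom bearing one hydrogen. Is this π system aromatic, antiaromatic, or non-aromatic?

Antiaromatic

All ring atoms are sp² and supply a p orbital to the ring (the double-bond atoms are sp², each contributing one p electron; the doubly-bonded nitrogens are pyridine-type — their lone pairs lie in the ring plane, leaving one electron in the p orbital; the boron has an empty p orbital); the conjugation is uninterrupted.
Tallying contributions gives 6 × 2 = 12 from the double-bond units + 0 from the BH atom = 12.
With 12 = 4·3 π electrons, Hückel's rule classifies the planar ring as antiaromatic.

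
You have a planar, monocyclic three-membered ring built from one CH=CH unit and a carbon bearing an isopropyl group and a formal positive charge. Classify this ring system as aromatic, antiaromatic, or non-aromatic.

Every ring atom contributes a p orbital perpendicular to the ring (every atom in a ring double bond is sp² and brings one electron to the p orbital; the carbocation has an empty p orbital), so the π system is cyclic and fully conjugated.
Counting π electrons: 1 × 2 = 2 from the double-bond unit + 0 from the C(isopropyl)(+) atom = 2.
That gives a 4n+2 count (2, n = 0).

Aromatic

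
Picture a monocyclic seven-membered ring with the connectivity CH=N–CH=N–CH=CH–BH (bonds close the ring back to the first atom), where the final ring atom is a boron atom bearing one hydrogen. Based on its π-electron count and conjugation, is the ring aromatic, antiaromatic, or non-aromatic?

The p orbitals form a continuous loop: each doubly-bonded ring atom is sp² with one p-orbital electron; the doubly-bonded nitrogens are pyridine-type — their lone pairs lie in the ring plane, leaving one electron in the p orbital; the boron has an empty p orbital. The ring is fully conjugated.
Counting π electrons: 3 × 2 = 6 from the double-bond units + 0 from the BH atom = 6.
6 = 4(1) + 2, which satisfies Hückel's 4n+2 rule.

Aromatic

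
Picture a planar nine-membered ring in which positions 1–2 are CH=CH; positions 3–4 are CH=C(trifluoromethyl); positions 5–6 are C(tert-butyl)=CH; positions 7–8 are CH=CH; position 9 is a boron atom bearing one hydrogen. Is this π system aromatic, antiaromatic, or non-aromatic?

The p orbitals form a continuous loop: each doubly-bonded ring atom is sp² with one p-orbital electron; the boron has an empty p orbital. The ring is fully conjugated.
Adding the contributions, 4 × 2 = 8 from the double-bond units + 0 from the BH atom = 8.
A 4n π count (8, n = 2) in a planar conjugated ring means antiaromatic.

Antiaromatic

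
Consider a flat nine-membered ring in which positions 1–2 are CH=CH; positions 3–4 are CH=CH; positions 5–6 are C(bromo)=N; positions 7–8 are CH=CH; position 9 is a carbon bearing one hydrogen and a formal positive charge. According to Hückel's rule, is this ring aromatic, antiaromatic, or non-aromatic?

Antiaromatic

The p orbitals form a continuous loop: the double-bond atoms are sp², each contributing one p electron; the doubly-bonded nitrogens are pyridine-type — their lone pairs lie in the ring plane, leaving one electron in the p orbital; the carbocation has an empty p orbital. The ring is fully conjugated.
Adding the contributions, 4 × 2 = 8 from the double-bond units + 0 from the CH(+) atom = 8.
With 8 = 4·2 π electrons, Hückel's rule classifies the planar ring as antiaromatic.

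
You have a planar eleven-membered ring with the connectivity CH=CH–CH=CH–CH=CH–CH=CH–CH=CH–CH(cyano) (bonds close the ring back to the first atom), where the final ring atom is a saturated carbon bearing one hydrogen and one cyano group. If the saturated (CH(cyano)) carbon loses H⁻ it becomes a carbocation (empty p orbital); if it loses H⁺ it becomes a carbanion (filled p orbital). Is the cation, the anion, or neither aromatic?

Once that carbon is sp², every ring atom has a p orbital and both ions are fully conjugated.
Cation: 5 × 2 + 0 = 10 π electrons → 4(2)+2, aromatic.
Anion: 5 × 2 + 2 = 12 π electrons → 4(3), antiaromatic.

The cation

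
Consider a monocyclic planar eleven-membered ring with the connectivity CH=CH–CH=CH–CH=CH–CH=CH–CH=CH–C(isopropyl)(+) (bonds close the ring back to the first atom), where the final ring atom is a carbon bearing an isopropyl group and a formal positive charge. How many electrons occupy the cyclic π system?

All ring atoms are sp² and supply a p orbital to the ring (the double-bond atoms are sp², each contributing one p electron; the carbocation has an empty p orbital); the conjugation is uninterrupted.
Adding the contributions, 5 × 2 = 10 from the double-bond units + 0 from the C(isopropyl)(+) atom = 10.

10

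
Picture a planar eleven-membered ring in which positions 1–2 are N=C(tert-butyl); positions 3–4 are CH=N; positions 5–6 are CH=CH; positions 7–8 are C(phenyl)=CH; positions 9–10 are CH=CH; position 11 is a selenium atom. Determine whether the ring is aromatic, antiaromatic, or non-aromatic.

Antiaromatic

Check conjugation: each doubly-bonded ring atom is sp² with one p-orbital electron; each =N– nitrogen is pyridine-type (lone pair in the sp² plane, one electron in the p orbital); the selenium donates one lone pair from its p orbital — every position has a p orbital, so the cyclic π system is continuous.
Tallying contributions gives 5 × 2 = 10 from the double-bond units + 2 from the Se atom = 12.
12 is a 4n count (n = 3), so the planar conjugated ring is antiaromatic.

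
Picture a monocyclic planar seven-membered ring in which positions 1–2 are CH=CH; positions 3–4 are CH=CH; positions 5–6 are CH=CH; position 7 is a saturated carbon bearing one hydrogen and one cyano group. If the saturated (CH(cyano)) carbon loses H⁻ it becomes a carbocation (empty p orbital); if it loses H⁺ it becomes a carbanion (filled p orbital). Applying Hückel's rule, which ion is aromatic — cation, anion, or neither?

In both ions every ring atom is sp² and contributes a p orbital, so both rings are fully conjugated.
Cation: 3 × 2 + 0 = 6 π electrons → 4(1)+2, aromatic.
Anion: 3 × 2 + 2 = 8 π electrons → 4(2), antiaromatic.

The cation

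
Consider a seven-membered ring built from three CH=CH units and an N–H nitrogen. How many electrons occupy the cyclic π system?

The p orbitals form a continuous loop: each doubly-bonded ring atom is sp² with one p-orbital electron; the pyrrole-type nitrogen donates its lone pair from the p orbital. The ring is fully conjugated.
Tallying contributions gives 3 × 2 = 6 from the double-bond units + 2 from the NH atom = 8.

8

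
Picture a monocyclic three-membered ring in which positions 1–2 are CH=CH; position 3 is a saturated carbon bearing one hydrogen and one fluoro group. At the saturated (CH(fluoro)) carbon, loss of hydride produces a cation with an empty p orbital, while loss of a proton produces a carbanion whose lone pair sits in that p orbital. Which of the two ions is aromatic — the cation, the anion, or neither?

The cation

Both ions have a continuous loop of p orbitals — each ring atom is sp².
Cation: 1 × 2 + 0 = 2 π electrons → 4(0)+2, aromatic.
Anion: 1 × 2 + 2 = 4 π electrons → 4(1), antiaromatic.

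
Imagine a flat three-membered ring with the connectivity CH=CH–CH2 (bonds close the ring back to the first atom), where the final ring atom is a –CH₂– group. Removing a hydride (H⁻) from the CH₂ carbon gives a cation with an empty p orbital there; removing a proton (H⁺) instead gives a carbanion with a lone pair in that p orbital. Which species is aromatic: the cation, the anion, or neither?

Both ions have a continuous loop of p orbitals — each ring atom is sp².
Cation: 1 × 2 + 0 = 2 π electrons → 4(0)+2, aromatic.
Anion: 1 × 2 + 2 = 4 π electrons → 4(1), antiaromatic.

The cation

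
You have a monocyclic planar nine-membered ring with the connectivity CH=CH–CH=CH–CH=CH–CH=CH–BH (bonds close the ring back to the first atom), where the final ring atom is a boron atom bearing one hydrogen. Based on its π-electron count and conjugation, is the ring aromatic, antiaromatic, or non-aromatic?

Every ring atom contributes a p orbital perpendicular to the ring (each doubly-bonded ring atom is sp² with one p-orbital electron; the boron has an empty p orbital), so the π system is cyclic and fully conjugated.
Tallying contributions gives 4 × 2 = 8 from the double-bond units + 0 from the BH atom = 8.
8 = 4(2); a planar, fully conjugated 4n system is antiaromatic.

Antiaromatic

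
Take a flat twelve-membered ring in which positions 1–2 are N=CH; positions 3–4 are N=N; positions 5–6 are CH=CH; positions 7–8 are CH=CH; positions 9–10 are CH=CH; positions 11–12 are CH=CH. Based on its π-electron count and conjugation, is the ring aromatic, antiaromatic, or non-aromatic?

Check conjugation: every atom in a ring double bond is sp² and brings one electron to the p orbital; each =N– nitrogen is pyridine-type (lone pair in the sp² plane, one electron in the p orbital) — every position has a p orbital, so the cyclic π system is continuous.
Tallying contributions gives 6 × 2 = 12 from the 6 double-bond units.
12 is a 4n count (n = 3), so the planar conjugated ring is antiaromatic.

Antiaromatic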